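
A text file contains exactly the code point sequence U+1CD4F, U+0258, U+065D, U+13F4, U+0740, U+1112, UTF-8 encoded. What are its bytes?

U+1CD4F: 4-byte form → F0 9C B5 8F.
U+0258: 2-byte form → C9 98.
U+065D: 2-byte form → D9 9D.
U+13F4: 3-byte form → E1 8F B4.
U+0740: 2-byte form → DD 80.
U+1112: 3-byte form → E1 84 92.
Concatenated (16 bytes): F0 9C B5 8F C9 98 D9 9D E1 8F B4 DD 80 E1 84 92.

F0 9C B5 8F C9 98 D9 9D E1 8F B4 DD 80 E1 84 92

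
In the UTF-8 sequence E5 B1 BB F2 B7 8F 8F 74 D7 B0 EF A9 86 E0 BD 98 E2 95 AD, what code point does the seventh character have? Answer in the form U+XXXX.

U+256D

Offset 0: leading byte 0xE5 = 11100101 → 3-byte char #1 = E5 B1 BB.
Offset 3: leading byte 0xF2 = 11110010 → 4-byte char #2 = F2 B7 8F 8F.
Offset 7: leading byte 0x74 = 01110100 → 1-byte char #3 = 74.
Offset 8: leading byte 0xD7 = 11010111 → 2-byte char #4 = D7 B0.
Offset 10: leading byte 0xEF = 11101111 → 3-byte char #5 = EF A9 86.
Offset 13: leading byte 0xE0 = 11100000 → 3-byte char #6 = E0 BD 98.
Offset 16: leading byte 0xE2 = 11100010 → 3-byte char #7 = E2 95 AD.
Leading byte 0xE2 = 11100010 matches 1110xxxx → 3-byte sequence.
Byte 1: 0xE2 = 11100010, payload 0010 (4 bits).
Byte 2: 0x95 = 10010101 (10xxxxxx ✓), payload 010101.
Byte 3: 0xAD = 10101101 (10xxxxxx ✓), payload 101101.
Concatenate: 0010010101101101 = 0x256D (16 bits → U+256D).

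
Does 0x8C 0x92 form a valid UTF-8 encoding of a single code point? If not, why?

Byte 0x8C = 10001100 has the form 10xxxxxx — a continuation byte — but there is no preceding leading byte.

invalid (continuation byte with no leading byte)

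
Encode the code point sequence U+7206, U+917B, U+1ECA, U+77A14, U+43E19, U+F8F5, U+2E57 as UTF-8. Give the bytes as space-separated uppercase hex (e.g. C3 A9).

E7 88 86 E9 85 BB E1 BB 8A F1 B7 A8 94 F1 83 B8 99 EF A3 B5 E2 B9 97

U+7206: 3-byte form → E7 88 86.
U+917B: 3-byte form → E9 85 BB.
U+1ECA: 3-byte form → E1 BB 8A.
U+77A14: 4-byte form → F1 B7 A8 94.
U+43E19: 4-byte form → F1 83 B8 99.
U+F8F5: 3-byte form → EF A3 B5.
U+2E57: 3-byte form → E2 B9 97.
Concatenated (23 bytes): E7 88 86 E9 85 BB E1 BB 8A F1 B7 A8 94 F1 83 B8 99 EF A3 B5 E2 B9 97.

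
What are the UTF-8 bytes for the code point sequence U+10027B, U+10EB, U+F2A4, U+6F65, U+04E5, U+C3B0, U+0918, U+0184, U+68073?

F4 80 89 BB E1 83 AB EF 8A A4 E6 BD A5 D3 A5 EC 8E B0 E0 A4 98 C6 84 F1 A8 81 B3

U+10027B: 4-byte form → F4 80 89 BB.
U+10EB: 3-byte form → E1 83 AB.
U+F2A4: 3-byte form → EF 8A A4.
U+6F65: 3-byte form → E6 BD A5.
U+04E5: 2-byte form → D3 A5.
U+C3B0: 3-byte form → EC 8E B0.
U+0918: 3-byte form → E0 A4 98.
U+0184: 2-byte form → C6 84.
U+68073: 4-byte form → F1 A8 81 B3.
Concatenated (27 bytes): F4 80 89 BB E1 83 AB EF 8A A4 E6 BD A5 D3 A5 EC 8E B0 E0 A4 98 C6 84 F1 A8 81 B3.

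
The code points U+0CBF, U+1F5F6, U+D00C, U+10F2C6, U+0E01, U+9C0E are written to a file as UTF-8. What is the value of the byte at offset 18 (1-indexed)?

0xE9

1-indexed offset 18 is 0-indexed offset 17.
U+0CBF → 3-byte form E0 B2 BF at offsets 0–2.
U+1F5F6 → 4-byte form F0 9F 97 B6 at offsets 3–6.
U+D00C → 3-byte form ED 80 8C at offsets 7–9.
U+10F2C6 → 4-byte form F4 8F 8B 86 at offsets 10–13.
U+0E01 → 3-byte form E0 B8 81 at offsets 14–16.
U+9C0E → 3-byte form E9 B0 8E at offsets 17–19.
Offset 17 falls in char 6's range; it's byte 1 of E9 B0 8E = 0xE9.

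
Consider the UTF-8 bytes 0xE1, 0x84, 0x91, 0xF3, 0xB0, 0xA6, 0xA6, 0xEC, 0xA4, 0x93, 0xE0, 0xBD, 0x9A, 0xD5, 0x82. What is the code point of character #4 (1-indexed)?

U+0F5A

Offset 0: leading byte 0xE1 = 11100001 → 3-byte char #1 = E1 84 91.
Offset 3: leading byte 0xF3 = 11110011 → 4-byte char #2 = F3 B0 A6 A6.
Offset 7: leading byte 0xEC = 11101100 → 3-byte char #3 = EC A4 93.
Offset 10: leading byte 0xE0 = 11100000 → 3-byte char #4 = E0 BD 9A.
Leading byte 0xE0 = 11100000 matches 1110xxxx → 3-byte sequence.
Byte 1: 0xE0 = 11100000, payload 0000 (4 bits).
Byte 2: 0xBD = 10111101 (10xxxxxx ✓), payload 111101.
Byte 3: 0x9A = 10011010 (10xxxxxx ✓), payload 011010.
Concatenate: 0000111101011010 = 0xF5A (16 bits → U+0F5A).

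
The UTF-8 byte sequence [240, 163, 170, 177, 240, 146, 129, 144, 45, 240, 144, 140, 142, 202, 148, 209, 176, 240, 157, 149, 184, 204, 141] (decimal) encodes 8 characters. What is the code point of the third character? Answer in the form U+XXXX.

Offset 0: leading byte 0xF0 = 11110000 → 4-byte char #1 = F0 A3 AA B1.
Offset 4: leading byte 0xF0 = 11110000 → 4-byte char #2 = F0 92 81 90.
Offset 8: leading byte 0x2D = 00101101 → 1-byte char #3 = 2D.
Leading byte 0x2D = 00101101 matches 0xxxxxxx → 1-byte sequence.
Byte 1: 0x2D = 00101101, payload 0101101 (7 bits).
Concatenate: 0101101 = 0x2D (7 bits → U+002D).

U+002D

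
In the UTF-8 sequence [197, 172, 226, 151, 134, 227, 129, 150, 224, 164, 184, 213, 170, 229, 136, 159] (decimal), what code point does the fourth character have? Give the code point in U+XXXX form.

U+0938

Offset 0: leading byte 0xC5 = 11000101 → 2-byte char #1 = C5 AC.
Offset 2: leading byte 0xE2 = 11100010 → 3-byte char #2 = E2 97 86.
Offset 5: leading byte 0xE3 = 11100011 → 3-byte char #3 = E3 81 96.
Offset 8: leading byte 0xE0 = 11100000 → 3-byte char #4 = E0 A4 B8.
Leading byte 0xE0 = 11100000 matches 1110xxxx → 3-byte sequence.
Byte 1: 0xE0 = 11100000, payload 0000 (4 bits).
Byte 2: 0xA4 = 10100100 (10xxxxxx ✓), payload 100100.
Byte 3: 0xB8 = 10111000 (10xxxxxx ✓), payload 111000.
Concatenate: 0000100100111000 = 0x938 (16 bits → U+0938).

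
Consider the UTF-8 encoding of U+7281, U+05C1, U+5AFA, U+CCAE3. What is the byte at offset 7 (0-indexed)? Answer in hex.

U+7281 → 3-byte form E7 8A 81 at offsets 0–2.
U+05C1 → 2-byte form D7 81 at offsets 3–4.
U+5AFA → 3-byte form E5 AB BA at offsets 5–7.
Offset 7 falls in char 3's range; it's byte 3 of E5 AB BA = 0xBA.

0xBA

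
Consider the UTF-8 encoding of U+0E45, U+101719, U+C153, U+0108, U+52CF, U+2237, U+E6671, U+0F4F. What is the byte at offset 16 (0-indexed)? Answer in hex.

U+0E45 → 3-byte form E0 B9 85 at offsets 0–2.
U+101719 → 4-byte form F4 81 9C 99 at offsets 3–6.
U+C153 → 3-byte form EC 85 93 at offsets 7–9.
U+0108 → 2-byte form C4 88 at offsets 10–11.
U+52CF → 3-byte form E5 8B 8F at offsets 12–14.
U+2237 → 3-byte form E2 88 B7 at offsets 15–17.
Offset 16 falls in char 6's range; it's byte 2 of E2 88 B7 = 0x88.

0x88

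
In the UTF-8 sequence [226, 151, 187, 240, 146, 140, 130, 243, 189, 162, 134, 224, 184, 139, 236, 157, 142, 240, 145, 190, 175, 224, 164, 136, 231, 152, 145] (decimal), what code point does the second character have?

U+12302

Offset 0: leading byte 0xE2 = 11100010 → 3-byte char #1 = E2 97 BB.
Offset 3: leading byte 0xF0 = 11110000 → 4-byte char #2 = F0 92 8C 82.
Leading byte 0xF0 = 11110000 matches 11110xxx → 4-byte sequence.
Byte 1: 0xF0 = 11110000, payload 000 (3 bits).
Byte 2: 0x92 = 10010010 (10xxxxxx ✓), payload 010010.
Byte 3: 0x8C = 10001100 (10xxxxxx ✓), payload 001100.
Byte 4: 0x82 = 10000010 (10xxxxxx ✓), payload 000010.
Concatenate: 000010010001100000010 = 0x12302 (21 bits → U+12302).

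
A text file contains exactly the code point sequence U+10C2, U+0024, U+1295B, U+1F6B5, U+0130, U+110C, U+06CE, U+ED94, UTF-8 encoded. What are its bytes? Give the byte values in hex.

U+10C2: 3-byte form → E1 83 82.
U+0024: 1-byte form → 24.
U+1295B: 4-byte form → F0 92 A5 9B.
U+1F6B5: 4-byte form → F0 9F 9A B5.
U+0130: 2-byte form → C4 B0.
U+110C: 3-byte form → E1 84 8C.
U+06CE: 2-byte form → DB 8E.
U+ED94: 3-byte form → EE B6 94.
Concatenated (22 bytes): E1 83 82 24 F0 92 A5 9B F0 9F 9A B5 C4 B0 E1 84 8C DB 8E EE B6 94.

E1 83 82 24 F0 92 A5 9B F0 9F 9A B5 C4 B0 E1 84 8C DB 8E EE B6 94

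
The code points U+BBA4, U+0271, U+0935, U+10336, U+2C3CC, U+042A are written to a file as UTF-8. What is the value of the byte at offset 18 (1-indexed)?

0xAA

1-indexed offset 18 is 0-indexed offset 17.
U+BBA4 → 3-byte form EB AE A4 at offsets 0–2.
U+0271 → 2-byte form C9 B1 at offsets 3–4.
U+0935 → 3-byte form E0 A4 B5 at offsets 5–7.
U+10336 → 4-byte form F0 90 8C B6 at offsets 8–11.
U+2C3CC → 4-byte form F0 AC 8F 8C at offsets 12–15.
U+042A → 2-byte form D0 AA at offsets 16–17.
Offset 17 falls in char 6's range; it's byte 2 of D0 AA = 0xAA.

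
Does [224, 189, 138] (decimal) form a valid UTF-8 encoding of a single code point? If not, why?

Leading byte 0xE0 = 11100000 → 3-byte form.
Continuation bytes 0xBD=10111101, 0x8A=10001010 all match 10xxxxxx.
Decoded value 0xF4A is ≥ 0x800 (shortest form) and not a surrogate.

valid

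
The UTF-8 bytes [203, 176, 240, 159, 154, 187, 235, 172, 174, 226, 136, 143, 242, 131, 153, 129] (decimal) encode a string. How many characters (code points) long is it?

5

Byte at offset 0: 0xCB = 11001011 → 2-byte char (#1). Advance 2.
Byte at offset 2: 0xF0 = 11110000 → 4-byte char (#2). Advance 4.
Byte at offset 6: 0xEB = 11101011 → 3-byte char (#3). Advance 3.
Byte at offset 9: 0xE2 = 11100010 → 3-byte char (#4). Advance 3.
Byte at offset 12: 0xF2 = 11110010 → 4-byte char (#5). Advance 4.
Reached end at offset 16 after 5 code points.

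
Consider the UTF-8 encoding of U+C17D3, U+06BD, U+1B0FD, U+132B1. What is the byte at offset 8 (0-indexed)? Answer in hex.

U+C17D3 → 4-byte form F3 81 9F 93 at offsets 0–3.
U+06BD → 2-byte form DA BD at offsets 4–5.
U+1B0FD → 4-byte form F0 9B 83 BD at offsets 6–9.
Offset 8 falls in char 3's range; it's byte 3 of F0 9B 83 BD = 0x83.

0x83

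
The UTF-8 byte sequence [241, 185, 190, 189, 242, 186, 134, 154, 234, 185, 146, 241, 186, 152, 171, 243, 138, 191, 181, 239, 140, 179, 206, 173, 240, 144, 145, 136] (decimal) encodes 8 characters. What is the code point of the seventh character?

U+03AD

Offset 0: leading byte 0xF1 = 11110001 → 4-byte char #1 = F1 B9 BE BD.
Offset 4: leading byte 0xF2 = 11110010 → 4-byte char #2 = F2 BA 86 9A.
Offset 8: leading byte 0xEA = 11101010 → 3-byte char #3 = EA B9 92.
Offset 11: leading byte 0xF1 = 11110001 → 4-byte char #4 = F1 BA 98 AB.
Offset 15: leading byte 0xF3 = 11110011 → 4-byte char #5 = F3 8A BF B5.
Offset 19: leading byte 0xEF = 11101111 → 3-byte char #6 = EF 8C B3.
Offset 22: leading byte 0xCE = 11001110 → 2-byte char #7 = CE AD.
Leading byte 0xCE = 11001110 matches 110xxxxx → 2-byte sequence.
Byte 1: 0xCE = 11001110, payload 01110 (5 bits).
Byte 2: 0xAD = 10101101 (10xxxxxx ✓), payload 101101.
Concatenate: 01110101101 = 0x3AD (11 bits → U+03AD).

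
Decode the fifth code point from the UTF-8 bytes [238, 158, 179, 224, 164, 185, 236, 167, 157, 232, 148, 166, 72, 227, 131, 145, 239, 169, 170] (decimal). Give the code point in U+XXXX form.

Offset 0: leading byte 0xEE = 11101110 → 3-byte char #1 = EE 9E B3.
Offset 3: leading byte 0xE0 = 11100000 → 3-byte char #2 = E0 A4 B9.
Offset 6: leading byte 0xEC = 11101100 → 3-byte char #3 = EC A7 9D.
Offset 9: leading byte 0xE8 = 11101000 → 3-byte char #4 = E8 94 A6.
Offset 12: leading byte 0x48 = 01001000 → 1-byte char #5 = 48.
Leading byte 0x48 = 01001000 matches 0xxxxxxx → 1-byte sequence.
Byte 1: 0x48 = 01001000, payload 1001000 (7 bits).
Concatenate: 1001000 = 0x48 (7 bits → U+0048).

U+0048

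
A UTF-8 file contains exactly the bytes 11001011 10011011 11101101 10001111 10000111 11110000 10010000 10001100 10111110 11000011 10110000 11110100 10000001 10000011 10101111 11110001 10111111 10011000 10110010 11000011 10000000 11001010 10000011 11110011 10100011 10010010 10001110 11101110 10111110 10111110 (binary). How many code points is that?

Byte at offset 0: 0xCB = 11001011 → 2-byte char (#1). Advance 2.
Byte at offset 2: 0xED = 11101101 → 3-byte char (#2). Advance 3.
Byte at offset 5: 0xF0 = 11110000 → 4-byte char (#3). Advance 4.
Byte at offset 9: 0xC3 = 11000011 → 2-byte char (#4). Advance 2.
Byte at offset 11: 0xF4 = 11110100 → 4-byte char (#5). Advance 4.
Byte at offset 15: 0xF1 = 11110001 → 4-byte char (#6). Advance 4.
Byte at offset 19: 0xC3 = 11000011 → 2-byte char (#7). Advance 2.
Byte at offset 21: 0xCA = 11001010 → 2-byte char (#8). Advance 2.
Byte at offset 23: 0xF3 = 11110011 → 4-byte char (#9). Advance 4.
Byte at offset 27: 0xEE = 11101110 → 3-byte char (#10). Advance 3.
Reached end at offset 30 after 10 code points.

10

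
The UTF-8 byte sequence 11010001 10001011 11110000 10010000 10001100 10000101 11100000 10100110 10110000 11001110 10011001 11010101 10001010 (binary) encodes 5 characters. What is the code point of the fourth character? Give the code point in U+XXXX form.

U+0399

Offset 0: leading byte 0xD1 = 11010001 → 2-byte char #1 = D1 8B.
Offset 2: leading byte 0xF0 = 11110000 → 4-byte char #2 = F0 90 8C 85.
Offset 6: leading byte 0xE0 = 11100000 → 3-byte char #3 = E0 A6 B0.
Offset 9: leading byte 0xCE = 11001110 → 2-byte char #4 = CE 99.
Leading byte 0xCE = 11001110 matches 110xxxxx → 2-byte sequence.
Byte 1: 0xCE = 11001110, payload 01110 (5 bits).
Byte 2: 0x99 = 10011001 (10xxxxxx ✓), payload 011001.
Concatenate: 01110011001 = 0x399 (11 bits → U+0399).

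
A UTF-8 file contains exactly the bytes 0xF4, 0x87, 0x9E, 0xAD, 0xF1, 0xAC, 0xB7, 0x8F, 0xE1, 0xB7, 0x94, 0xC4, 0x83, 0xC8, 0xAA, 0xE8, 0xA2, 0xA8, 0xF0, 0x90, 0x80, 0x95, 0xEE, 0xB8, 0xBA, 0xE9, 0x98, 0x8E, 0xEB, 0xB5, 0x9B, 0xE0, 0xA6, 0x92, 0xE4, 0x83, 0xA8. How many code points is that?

12

Byte at offset 0: 0xF4 = 11110100 → 4-byte char (#1). Advance 4.
Byte at offset 4: 0xF1 = 11110001 → 4-byte char (#2). Advance 4.
Byte at offset 8: 0xE1 = 11100001 → 3-byte char (#3). Advance 3.
Byte at offset 11: 0xC4 = 11000100 → 2-byte char (#4). Advance 2.
Byte at offset 13: 0xC8 = 11001000 → 2-byte char (#5). Advance 2.
Byte at offset 15: 0xE8 = 11101000 → 3-byte char (#6). Advance 3.
Byte at offset 18: 0xF0 = 11110000 → 4-byte char (#7). Advance 4.
Byte at offset 22: 0xEE = 11101110 → 3-byte char (#8). Advance 3.
Byte at offset 25: 0xE9 = 11101001 → 3-byte char (#9). Advance 3.
Byte at offset 28: 0xEB = 11101011 → 3-byte char (#10). Advance 3.
Byte at offset 31: 0xE0 = 11100000 → 3-byte char (#11). Advance 3.
Byte at offset 34: 0xE4 = 11100100 → 3-byte char (#12). Advance 3.
Reached end at offset 37 after 12 code points.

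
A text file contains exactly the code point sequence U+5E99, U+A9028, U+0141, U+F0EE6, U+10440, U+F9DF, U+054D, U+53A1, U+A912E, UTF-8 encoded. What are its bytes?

U+5E99: 3-byte form → E5 BA 99.
U+A9028: 4-byte form → F2 A9 80 A8.
U+0141: 2-byte form → C5 81.
U+F0EE6: 4-byte form → F3 B0 BB A6.
U+10440: 4-byte form → F0 90 91 80.
U+F9DF: 3-byte form → EF A7 9F.
U+054D: 2-byte form → D5 8D.
U+53A1: 3-byte form → E5 8E A1.
U+A912E: 4-byte form → F2 A9 84 AE.
Concatenated (29 bytes): E5 BA 99 F2 A9 80 A8 C5 81 F3 B0 BB A6 F0 90 91 80 EF A7 9F D5 8D E5 8E A1 F2 A9 84 AE.

E5 BA 99 F2 A9 80 A8 C5 81 F3 B0 BB A6 F0 90 91 80 EF A7 9F D5 8D E5 8E A1 F2 A9 84 AE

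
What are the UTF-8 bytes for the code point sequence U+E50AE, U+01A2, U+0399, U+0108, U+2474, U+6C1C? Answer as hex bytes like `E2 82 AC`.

U+E50AE: 4-byte form → F3 A5 82 AE.
U+01A2: 2-byte form → C6 A2.
U+0399: 2-byte form → CE 99.
U+0108: 2-byte form → C4 88.
U+2474: 3-byte form → E2 91 B4.
U+6C1C: 3-byte form → E6 B0 9C.
Concatenated (16 bytes): F3 A5 82 AE C6 A2 CE 99 C4 88 E2 91 B4 E6 B0 9C.

F3 A5 82 AE C6 A2 CE 99 C4 88 E2 91 B4 E6 B0 9C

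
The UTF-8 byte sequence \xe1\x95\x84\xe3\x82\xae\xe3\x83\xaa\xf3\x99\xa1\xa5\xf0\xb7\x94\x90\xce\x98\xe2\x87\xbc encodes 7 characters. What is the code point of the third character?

Offset 0: leading byte 0xE1 = 11100001 → 3-byte char #1 = E1 95 84.
Offset 3: leading byte 0xE3 = 11100011 → 3-byte char #2 = E3 82 AE.
Offset 6: leading byte 0xE3 = 11100011 → 3-byte char #3 = E3 83 AA.
Leading byte 0xE3 = 11100011 matches 1110xxxx → 3-byte sequence.
Byte 1: 0xE3 = 11100011, payload 0011 (4 bits).
Byte 2: 0x83 = 10000011 (10xxxxxx ✓), payload 000011.
Byte 3: 0xAA = 10101010 (10xxxxxx ✓), payload 101010.
Concatenate: 0011000011101010 = 0x30EA (16 bits → U+30EA).

U+30EA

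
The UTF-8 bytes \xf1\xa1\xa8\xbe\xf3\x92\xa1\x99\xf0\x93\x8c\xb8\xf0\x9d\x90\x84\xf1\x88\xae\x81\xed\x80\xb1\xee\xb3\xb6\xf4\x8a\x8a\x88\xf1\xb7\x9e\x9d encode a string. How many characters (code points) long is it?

Byte at offset 0: 0xF1 = 11110001 → 4-byte char (#1). Advance 4.
Byte at offset 4: 0xF3 = 11110011 → 4-byte char (#2). Advance 4.
Byte at offset 8: 0xF0 = 11110000 → 4-byte char (#3). Advance 4.
Byte at offset 12: 0xF0 = 11110000 → 4-byte char (#4). Advance 4.
Byte at offset 16: 0xF1 = 11110001 → 4-byte char (#5). Advance 4.
Byte at offset 20: 0xED = 11101101 → 3-byte char (#6). Advance 3.
Byte at offset 23: 0xEE = 11101110 → 3-byte char (#7). Advance 3.
Byte at offset 26: 0xF4 = 11110100 → 4-byte char (#8). Advance 4.
Byte at offset 30: 0xF1 = 11110001 → 4-byte char (#9). Advance 4.
Reached end at offset 34 after 9 code points.

9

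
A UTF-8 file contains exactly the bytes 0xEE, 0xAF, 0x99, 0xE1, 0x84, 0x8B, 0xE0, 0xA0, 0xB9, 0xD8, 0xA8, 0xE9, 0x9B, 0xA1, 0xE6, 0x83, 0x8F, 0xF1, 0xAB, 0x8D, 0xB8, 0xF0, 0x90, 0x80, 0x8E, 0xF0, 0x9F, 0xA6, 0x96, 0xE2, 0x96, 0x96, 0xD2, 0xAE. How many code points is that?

11

Byte at offset 0: 0xEE = 11101110 → 3-byte char (#1). Advance 3.
Byte at offset 3: 0xE1 = 11100001 → 3-byte char (#2). Advance 3.
Byte at offset 6: 0xE0 = 11100000 → 3-byte char (#3). Advance 3.
Byte at offset 9: 0xD8 = 11011000 → 2-byte char (#4). Advance 2.
Byte at offset 11: 0xE9 = 11101001 → 3-byte char (#5). Advance 3.
Byte at offset 14: 0xE6 = 11100110 → 3-byte char (#6). Advance 3.
Byte at offset 17: 0xF1 = 11110001 → 4-byte char (#7). Advance 4.
Byte at offset 21: 0xF0 = 11110000 → 4-byte char (#8). Advance 4.
Byte at offset 25: 0xF0 = 11110000 → 4-byte char (#9). Advance 4.
Byte at offset 29: 0xE2 = 11100010 → 3-byte char (#10). Advance 3.
Byte at offset 32: 0xD2 = 11010010 → 2-byte char (#11). Advance 2.
Reached end at offset 34 after 11 code points.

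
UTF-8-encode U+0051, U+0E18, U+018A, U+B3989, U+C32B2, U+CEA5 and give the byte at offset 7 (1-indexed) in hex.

0xF2

1-indexed offset 7 is 0-indexed offset 6.
U+0051 → 1-byte form 51 at offsets 0–0.
U+0E18 → 3-byte form E0 B8 98 at offsets 1–3.
U+018A → 2-byte form C6 8A at offsets 4–5.
U+B3989 → 4-byte form F2 B3 A6 89 at offsets 6–9.
Offset 6 falls in char 4's range; it's byte 1 of F2 B3 A6 89 = 0xF2.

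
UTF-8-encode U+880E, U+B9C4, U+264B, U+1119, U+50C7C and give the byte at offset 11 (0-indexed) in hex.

U+880E → 3-byte form E8 A0 8E at offsets 0–2.
U+B9C4 → 3-byte form EB A7 84 at offsets 3–5.
U+264B → 3-byte form E2 99 8B at offsets 6–8.
U+1119 → 3-byte form E1 84 99 at offsets 9–11.
Offset 11 falls in char 4's range; it's byte 3 of E1 84 99 = 0x99.

0x99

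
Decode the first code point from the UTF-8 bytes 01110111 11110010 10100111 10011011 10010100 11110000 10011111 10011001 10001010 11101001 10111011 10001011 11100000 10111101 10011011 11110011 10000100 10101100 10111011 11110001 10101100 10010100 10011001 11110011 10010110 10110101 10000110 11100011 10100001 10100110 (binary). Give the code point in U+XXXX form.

U+0077

Offset 0: leading byte 0x77 = 01110111 → 1-byte char #1 = 77.
Leading byte 0x77 = 01110111 matches 0xxxxxxx → 1-byte sequence.
Byte 1: 0x77 = 01110111, payload 1110111 (7 bits).
Concatenate: 1110111 = 0x77 (7 bits → U+0077).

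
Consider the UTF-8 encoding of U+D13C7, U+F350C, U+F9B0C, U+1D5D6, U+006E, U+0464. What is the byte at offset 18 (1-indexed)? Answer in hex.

1-indexed offset 18 is 0-indexed offset 17.
U+D13C7 → 4-byte form F3 91 8F 87 at offsets 0–3.
U+F350C → 4-byte form F3 B3 94 8C at offsets 4–7.
U+F9B0C → 4-byte form F3 B9 AC 8C at offsets 8–11.
U+1D5D6 → 4-byte form F0 9D 97 96 at offsets 12–15.
U+006E → 1-byte form 6E at offsets 16–16.
U+0464 → 2-byte form D1 A4 at offsets 17–18.
Offset 17 falls in char 6's range; it's byte 1 of D1 A4 = 0xD1.

0xD1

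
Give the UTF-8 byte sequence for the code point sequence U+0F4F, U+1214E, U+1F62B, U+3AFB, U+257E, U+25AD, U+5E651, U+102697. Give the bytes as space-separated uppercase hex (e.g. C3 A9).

U+0F4F: 3-byte form → E0 BD 8F.
U+1214E: 4-byte form → F0 92 85 8E.
U+1F62B: 4-byte form → F0 9F 98 AB.
U+3AFB: 3-byte form → E3 AB BB.
U+257E: 3-byte form → E2 95 BE.
U+25AD: 3-byte form → E2 96 AD.
U+5E651: 4-byte form → F1 9E 99 91.
U+102697: 4-byte form → F4 82 9A 97.
Concatenated (28 bytes): E0 BD 8F F0 92 85 8E F0 9F 98 AB E3 AB BB E2 95 BE E2 96 AD F1 9E 99 91 F4 82 9A 97.

E0 BD 8F F0 92 85 8E F0 9F 98 AB E3 AB BB E2 95 BE E2 96 AD F1 9E 99 91 F4 82 9A 97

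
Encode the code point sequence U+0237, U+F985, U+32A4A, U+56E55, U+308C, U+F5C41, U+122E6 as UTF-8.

C8 B7 EF A6 85 F0 B2 A9 8A F1 96 B9 95 E3 82 8C F3 B5 B1 81 F0 92 8B A6

U+0237: 2-byte form → C8 B7.
U+F985: 3-byte form → EF A6 85.
U+32A4A: 4-byte form → F0 B2 A9 8A.
U+56E55: 4-byte form → F1 96 B9 95.
U+308C: 3-byte form → E3 82 8C.
U+F5C41: 4-byte form → F3 B5 B1 81.
U+122E6: 4-byte form → F0 92 8B A6.
Concatenated (24 bytes): C8 B7 EF A6 85 F0 B2 A9 8A F1 96 B9 95 E3 82 8C F3 B5 B1 81 F0 92 8B A6.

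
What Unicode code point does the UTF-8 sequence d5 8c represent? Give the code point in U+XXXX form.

U+054C

Leading byte 0xD5 = 11010101 matches 110xxxxx → 2-byte sequence.
Byte 1: 0xD5 = 11010101, payload 10101 (5 bits).
Byte 2: 0x8C = 10001100 (10xxxxxx ✓), payload 001100.
Concatenate: 10101001100 = 0x54C (11 bits → U+054C).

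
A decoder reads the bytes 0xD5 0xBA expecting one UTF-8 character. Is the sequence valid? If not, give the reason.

valid

Leading byte 0xD5 = 11010101 → 2-byte form.
Continuation bytes 0xBA=10111010 all match 10xxxxxx.
Decoded value 0x57A is ≥ 0x80 (shortest form) and not a surrogate.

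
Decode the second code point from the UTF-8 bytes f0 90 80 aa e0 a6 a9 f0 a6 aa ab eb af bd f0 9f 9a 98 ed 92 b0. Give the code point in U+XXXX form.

U+09A9

Offset 0: leading byte 0xF0 = 11110000 → 4-byte char #1 = F0 90 80 AA.
Offset 4: leading byte 0xE0 = 11100000 → 3-byte char #2 = E0 A6 A9.
Leading byte 0xE0 = 11100000 matches 1110xxxx → 3-byte sequence.
Byte 1: 0xE0 = 11100000, payload 0000 (4 bits).
Byte 2: 0xA6 = 10100110 (10xxxxxx ✓), payload 100110.
Byte 3: 0xA9 = 10101001 (10xxxxxx ✓), payload 101001.
Concatenate: 0000100110101001 = 0x9A9 (16 bits → U+09A9).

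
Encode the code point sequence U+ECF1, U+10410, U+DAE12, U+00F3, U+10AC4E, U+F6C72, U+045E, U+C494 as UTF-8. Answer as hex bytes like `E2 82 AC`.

U+ECF1: 3-byte form → EE B3 B1.
U+10410: 4-byte form → F0 90 90 90.
U+DAE12: 4-byte form → F3 9A B8 92.
U+00F3: 2-byte form → C3 B3.
U+10AC4E: 4-byte form → F4 8A B1 8E.
U+F6C72: 4-byte form → F3 B6 B1 B2.
U+045E: 2-byte form → D1 9E.
U+C494: 3-byte form → EC 92 94.
Concatenated (26 bytes): EE B3 B1 F0 90 90 90 F3 9A B8 92 C3 B3 F4 8A B1 8E F3 B6 B1 B2 D1 9E EC 92 94.

EE B3 B1 F0 90 90 90 F3 9A B8 92 C3 B3 F4 8A B1 8E F3 B6 B1 B2 D1 9E EC 92 94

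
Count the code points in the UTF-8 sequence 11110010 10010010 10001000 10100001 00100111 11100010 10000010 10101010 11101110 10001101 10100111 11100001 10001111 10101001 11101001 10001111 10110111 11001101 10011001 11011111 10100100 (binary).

8

Byte at offset 0: 0xF2 = 11110010 → 4-byte char (#1). Advance 4.
Byte at offset 4: 0x27 = 00100111 → 1-byte char (#2). Advance 1.
Byte at offset 5: 0xE2 = 11100010 → 3-byte char (#3). Advance 3.
Byte at offset 8: 0xEE = 11101110 → 3-byte char (#4). Advance 3.
Byte at offset 11: 0xE1 = 11100001 → 3-byte char (#5). Advance 3.
Byte at offset 14: 0xE9 = 11101001 → 3-byte char (#6). Advance 3.
Byte at offset 17: 0xCD = 11001101 → 2-byte char (#7). Advance 2.
Byte at offset 19: 0xDF = 11011111 → 2-byte char (#8). Advance 2.
Reached end at offset 21 after 8 code points.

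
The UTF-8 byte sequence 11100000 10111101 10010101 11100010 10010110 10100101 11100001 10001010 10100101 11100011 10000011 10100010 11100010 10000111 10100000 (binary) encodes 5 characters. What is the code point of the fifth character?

U+21E0

Offset 0: leading byte 0xE0 = 11100000 → 3-byte char #1 = E0 BD 95.
Offset 3: leading byte 0xE2 = 11100010 → 3-byte char #2 = E2 96 A5.
Offset 6: leading byte 0xE1 = 11100001 → 3-byte char #3 = E1 8A A5.
Offset 9: leading byte 0xE3 = 11100011 → 3-byte char #4 = E3 83 A2.
Offset 12: leading byte 0xE2 = 11100010 → 3-byte char #5 = E2 87 A0.
Leading byte 0xE2 = 11100010 matches 1110xxxx → 3-byte sequence.
Byte 1: 0xE2 = 11100010, payload 0010 (4 bits).
Byte 2: 0x87 = 10000111 (10xxxxxx ✓), payload 000111.
Byte 3: 0xA0 = 10100000 (10xxxxxx ✓), payload 100000.
Concatenate: 0010000111100000 = 0x21E0 (16 bits → U+21E0).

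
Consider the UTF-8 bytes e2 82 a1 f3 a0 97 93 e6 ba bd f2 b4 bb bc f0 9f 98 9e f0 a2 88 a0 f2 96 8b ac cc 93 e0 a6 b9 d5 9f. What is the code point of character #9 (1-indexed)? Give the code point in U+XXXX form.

U+09B9

Offset 0: leading byte 0xE2 = 11100010 → 3-byte char #1 = E2 82 A1.
Offset 3: leading byte 0xF3 = 11110011 → 4-byte char #2 = F3 A0 97 93.
Offset 7: leading byte 0xE6 = 11100110 → 3-byte char #3 = E6 BA BD.
Offset 10: leading byte 0xF2 = 11110010 → 4-byte char #4 = F2 B4 BB BC.
Offset 14: leading byte 0xF0 = 11110000 → 4-byte char #5 = F0 9F 98 9E.
Offset 18: leading byte 0xF0 = 11110000 → 4-byte char #6 = F0 A2 88 A0.
Offset 22: leading byte 0xF2 = 11110010 → 4-byte char #7 = F2 96 8B AC.
Offset 26: leading byte 0xCC = 11001100 → 2-byte char #8 = CC 93.
Offset 28: leading byte 0xE0 = 11100000 → 3-byte char #9 = E0 A6 B9.
Leading byte 0xE0 = 11100000 matches 1110xxxx → 3-byte sequence.
Byte 1: 0xE0 = 11100000, payload 0000 (4 bits).
Byte 2: 0xA6 = 10100110 (10xxxxxx ✓), payload 100110.
Byte 3: 0xB9 = 10111001 (10xxxxxx ✓), payload 111001.
Concatenate: 0000100110111001 = 0x9B9 (16 bits → U+09B9).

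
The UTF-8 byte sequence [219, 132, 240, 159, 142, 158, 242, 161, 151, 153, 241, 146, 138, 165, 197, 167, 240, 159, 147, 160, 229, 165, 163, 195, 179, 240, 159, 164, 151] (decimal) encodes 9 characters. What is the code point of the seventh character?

U+5963

Offset 0: leading byte 0xDB = 11011011 → 2-byte char #1 = DB 84.
Offset 2: leading byte 0xF0 = 11110000 → 4-byte char #2 = F0 9F 8E 9E.
Offset 6: leading byte 0xF2 = 11110010 → 4-byte char #3 = F2 A1 97 99.
Offset 10: leading byte 0xF1 = 11110001 → 4-byte char #4 = F1 92 8A A5.
Offset 14: leading byte 0xC5 = 11000101 → 2-byte char #5 = C5 A7.
Offset 16: leading byte 0xF0 = 11110000 → 4-byte char #6 = F0 9F 93 A0.
Offset 20: leading byte 0xE5 = 11100101 → 3-byte char #7 = E5 A5 A3.
Leading byte 0xE5 = 11100101 matches 1110xxxx → 3-byte sequence.
Byte 1: 0xE5 = 11100101, payload 0101 (4 bits).
Byte 2: 0xA5 = 10100101 (10xxxxxx ✓), payload 100101.
Byte 3: 0xA3 = 10100011 (10xxxxxx ✓), payload 100011.
Concatenate: 0101100101100011 = 0x5963 (16 bits → U+5963).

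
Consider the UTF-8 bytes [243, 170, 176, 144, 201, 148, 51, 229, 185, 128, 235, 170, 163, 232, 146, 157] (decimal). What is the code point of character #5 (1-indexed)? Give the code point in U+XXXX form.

Offset 0: leading byte 0xF3 = 11110011 → 4-byte char #1 = F3 AA B0 90.
Offset 4: leading byte 0xC9 = 11001001 → 2-byte char #2 = C9 94.
Offset 6: leading byte 0x33 = 00110011 → 1-byte char #3 = 33.
Offset 7: leading byte 0xE5 = 11100101 → 3-byte char #4 = E5 B9 80.
Offset 10: leading byte 0xEB = 11101011 → 3-byte char #5 = EB AA A3.
Leading byte 0xEB = 11101011 matches 1110xxxx → 3-byte sequence.
Byte 1: 0xEB = 11101011, payload 1011 (4 bits).
Byte 2: 0xAA = 10101010 (10xxxxxx ✓), payload 101010.
Byte 3: 0xA3 = 10100011 (10xxxxxx ✓), payload 100011.
Concatenate: 1011101010100011 = 0xBAA3 (16 bits → U+BAA3).

U+BAA3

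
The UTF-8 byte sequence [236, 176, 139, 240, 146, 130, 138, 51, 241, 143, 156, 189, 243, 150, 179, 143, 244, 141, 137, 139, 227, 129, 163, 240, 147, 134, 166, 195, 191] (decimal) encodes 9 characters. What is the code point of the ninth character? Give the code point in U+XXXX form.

Offset 0: leading byte 0xEC = 11101100 → 3-byte char #1 = EC B0 8B.
Offset 3: leading byte 0xF0 = 11110000 → 4-byte char #2 = F0 92 82 8A.
Offset 7: leading byte 0x33 = 00110011 → 1-byte char #3 = 33.
Offset 8: leading byte 0xF1 = 11110001 → 4-byte char #4 = F1 8F 9C BD.
Offset 12: leading byte 0xF3 = 11110011 → 4-byte char #5 = F3 96 B3 8F.
Offset 16: leading byte 0xF4 = 11110100 → 4-byte char #6 = F4 8D 89 8B.
Offset 20: leading byte 0xE3 = 11100011 → 3-byte char #7 = E3 81 A3.
Offset 23: leading byte 0xF0 = 11110000 → 4-byte char #8 = F0 93 86 A6.
Offset 27: leading byte 0xC3 = 11000011 → 2-byte char #9 = C3 BF.
Leading byte 0xC3 = 11000011 matches 110xxxxx → 2-byte sequence.
Byte 1: 0xC3 = 11000011, payload 00011 (5 bits).
Byte 2: 0xBF = 10111111 (10xxxxxx ✓), payload 111111.
Concatenate: 00011111111 = 0xFF (11 bits → U+00FF).

U+00FF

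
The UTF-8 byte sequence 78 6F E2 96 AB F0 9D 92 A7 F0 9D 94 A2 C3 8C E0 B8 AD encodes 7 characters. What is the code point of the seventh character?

Offset 0: leading byte 0x78 = 01111000 → 1-byte char #1 = 78.
Offset 1: leading byte 0x6F = 01101111 → 1-byte char #2 = 6F.
Offset 2: leading byte 0xE2 = 11100010 → 3-byte char #3 = E2 96 AB.
Offset 5: leading byte 0xF0 = 11110000 → 4-byte char #4 = F0 9D 92 A7.
Offset 9: leading byte 0xF0 = 11110000 → 4-byte char #5 = F0 9D 94 A2.
Offset 13: leading byte 0xC3 = 11000011 → 2-byte char #6 = C3 8C.
Offset 15: leading byte 0xE0 = 11100000 → 3-byte char #7 = E0 B8 AD.
Leading byte 0xE0 = 11100000 matches 1110xxxx → 3-byte sequence.
Byte 1: 0xE0 = 11100000, payload 0000 (4 bits).
Byte 2: 0xB8 = 10111000 (10xxxxxx ✓), payload 111000.
Byte 3: 0xAD = 10101101 (10xxxxxx ✓), payload 101101.
Concatenate: 0000111000101101 = 0xE2D (16 bits → U+0E2D).

U+0E2D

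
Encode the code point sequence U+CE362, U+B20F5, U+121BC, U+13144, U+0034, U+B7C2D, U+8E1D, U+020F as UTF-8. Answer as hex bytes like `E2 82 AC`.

F3 8E 8D A2 F2 B2 83 B5 F0 92 86 BC F0 93 85 84 34 F2 B7 B0 AD E8 B8 9D C8 8F

U+CE362: 4-byte form → F3 8E 8D A2.
U+B20F5: 4-byte form → F2 B2 83 B5.
U+121BC: 4-byte form → F0 92 86 BC.
U+13144: 4-byte form → F0 93 85 84.
U+0034: 1-byte form → 34.
U+B7C2D: 4-byte form → F2 B7 B0 AD.
U+8E1D: 3-byte form → E8 B8 9D.
U+020F: 2-byte form → C8 8F.
Concatenated (26 bytes): F3 8E 8D A2 F2 B2 83 B5 F0 92 86 BC F0 93 85 84 34 F2 B7 B0 AD E8 B8 9D C8 8F.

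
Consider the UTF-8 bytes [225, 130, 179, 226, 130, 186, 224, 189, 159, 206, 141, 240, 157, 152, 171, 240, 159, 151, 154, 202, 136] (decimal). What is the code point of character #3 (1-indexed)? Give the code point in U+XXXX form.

U+0F5F

Offset 0: leading byte 0xE1 = 11100001 → 3-byte char #1 = E1 82 B3.
Offset 3: leading byte 0xE2 = 11100010 → 3-byte char #2 = E2 82 BA.
Offset 6: leading byte 0xE0 = 11100000 → 3-byte char #3 = E0 BD 9F.
Leading byte 0xE0 = 11100000 matches 1110xxxx → 3-byte sequence.
Byte 1: 0xE0 = 11100000, payload 0000 (4 bits).
Byte 2: 0xBD = 10111101 (10xxxxxx ✓), payload 111101.
Byte 3: 0x9F = 10011111 (10xxxxxx ✓), payload 011111.
Concatenate: 0000111101011111 = 0xF5F (16 bits → U+0F5F).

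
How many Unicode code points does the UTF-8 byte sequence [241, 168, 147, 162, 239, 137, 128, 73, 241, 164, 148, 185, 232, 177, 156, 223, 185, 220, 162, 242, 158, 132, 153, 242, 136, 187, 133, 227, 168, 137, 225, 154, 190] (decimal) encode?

Byte at offset 0: 0xF1 = 11110001 → 4-byte char (#1). Advance 4.
Byte at offset 4: 0xEF = 11101111 → 3-byte char (#2). Advance 3.
Byte at offset 7: 0x49 = 01001001 → 1-byte char (#3). Advance 1.
Byte at offset 8: 0xF1 = 11110001 → 4-byte char (#4). Advance 4.
Byte at offset 12: 0xE8 = 11101000 → 3-byte char (#5). Advance 3.
Byte at offset 15: 0xDF = 11011111 → 2-byte char (#6). Advance 2.
Byte at offset 17: 0xDC = 11011100 → 2-byte char (#7). Advance 2.
Byte at offset 19: 0xF2 = 11110010 → 4-byte char (#8). Advance 4.
Byte at offset 23: 0xF2 = 11110010 → 4-byte char (#9). Advance 4.
Byte at offset 27: 0xE3 = 11100011 → 3-byte char (#10). Advance 3.
Byte at offset 30: 0xE1 = 11100001 → 3-byte char (#11). Advance 3.
Reached end at offset 33 after 11 code points.

11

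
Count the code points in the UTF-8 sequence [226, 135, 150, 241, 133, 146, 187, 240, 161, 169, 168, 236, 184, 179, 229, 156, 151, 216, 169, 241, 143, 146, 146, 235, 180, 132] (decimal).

8

Byte at offset 0: 0xE2 = 11100010 → 3-byte char (#1). Advance 3.
Byte at offset 3: 0xF1 = 11110001 → 4-byte char (#2). Advance 4.
Byte at offset 7: 0xF0 = 11110000 → 4-byte char (#3). Advance 4.
Byte at offset 11: 0xEC = 11101100 → 3-byte char (#4). Advance 3.
Byte at offset 14: 0xE5 = 11100101 → 3-byte char (#5). Advance 3.
Byte at offset 17: 0xD8 = 11011000 → 2-byte char (#6). Advance 2.
Byte at offset 19: 0xF1 = 11110001 → 4-byte char (#7). Advance 4.
Byte at offset 23: 0xEB = 11101011 → 3-byte char (#8). Advance 3.
Reached end at offset 26 after 8 code points.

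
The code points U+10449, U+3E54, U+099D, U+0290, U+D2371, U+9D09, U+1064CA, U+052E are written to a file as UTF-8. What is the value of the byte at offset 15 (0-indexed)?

0xB1

U+10449 → 4-byte form F0 90 91 89 at offsets 0–3.
U+3E54 → 3-byte form E3 B9 94 at offsets 4–6.
U+099D → 3-byte form E0 A6 9D at offsets 7–9.
U+0290 → 2-byte form CA 90 at offsets 10–11.
U+D2371 → 4-byte form F3 92 8D B1 at offsets 12–15.
Offset 15 falls in char 5's range; it's byte 4 of F3 92 8D B1 = 0xB1.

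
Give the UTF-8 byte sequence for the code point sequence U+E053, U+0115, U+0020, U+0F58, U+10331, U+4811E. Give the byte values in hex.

EE 81 93 C4 95 20 E0 BD 98 F0 90 8C B1 F1 88 84 9E

U+E053: 3-byte form → EE 81 93.
U+0115: 2-byte form → C4 95.
U+0020: 1-byte form → 20.
U+0F58: 3-byte form → E0 BD 98.
U+10331: 4-byte form → F0 90 8C B1.
U+4811E: 4-byte form → F1 88 84 9E.
Concatenated (17 bytes): EE 81 93 C4 95 20 E0 BD 98 F0 90 8C B1 F1 88 84 9E.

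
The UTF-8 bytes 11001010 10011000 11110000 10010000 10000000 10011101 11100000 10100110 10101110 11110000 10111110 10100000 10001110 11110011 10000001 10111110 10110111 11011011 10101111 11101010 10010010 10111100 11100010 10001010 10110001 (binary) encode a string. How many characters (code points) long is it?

8

Byte at offset 0: 0xCA = 11001010 → 2-byte char (#1). Advance 2.
Byte at offset 2: 0xF0 = 11110000 → 4-byte char (#2). Advance 4.
Byte at offset 6: 0xE0 = 11100000 → 3-byte char (#3). Advance 3.
Byte at offset 9: 0xF0 = 11110000 → 4-byte char (#4). Advance 4.
Byte at offset 13: 0xF3 = 11110011 → 4-byte char (#5). Advance 4.
Byte at offset 17: 0xDB = 11011011 → 2-byte char (#6). Advance 2.
Byte at offset 19: 0xEA = 11101010 → 3-byte char (#7). Advance 3.
Byte at offset 22: 0xE2 = 11100010 → 3-byte char (#8). Advance 3.
Reached end at offset 25 after 8 code points.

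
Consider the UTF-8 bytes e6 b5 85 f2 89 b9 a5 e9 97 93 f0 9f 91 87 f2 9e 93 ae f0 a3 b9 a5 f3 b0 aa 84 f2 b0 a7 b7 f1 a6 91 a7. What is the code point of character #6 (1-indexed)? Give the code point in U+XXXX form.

U+23E65

Offset 0: leading byte 0xE6 = 11100110 → 3-byte char #1 = E6 B5 85.
Offset 3: leading byte 0xF2 = 11110010 → 4-byte char #2 = F2 89 B9 A5.
Offset 7: leading byte 0xE9 = 11101001 → 3-byte char #3 = E9 97 93.
Offset 10: leading byte 0xF0 = 11110000 → 4-byte char #4 = F0 9F 91 87.
Offset 14: leading byte 0xF2 = 11110010 → 4-byte char #5 = F2 9E 93 AE.
Offset 18: leading byte 0xF0 = 11110000 → 4-byte char #6 = F0 A3 B9 A5.
Leading byte 0xF0 = 11110000 matches 11110xxx → 4-byte sequence.
Byte 1: 0xF0 = 11110000, payload 000 (3 bits).
Byte 2: 0xA3 = 10100011 (10xxxxxx ✓), payload 100011.
Byte 3: 0xB9 = 10111001 (10xxxxxx ✓), payload 111001.
Byte 4: 0xA5 = 10100101 (10xxxxxx ✓), payload 100101.
Concatenate: 000100011111001100101 = 0x23E65 (21 bits → U+23E65).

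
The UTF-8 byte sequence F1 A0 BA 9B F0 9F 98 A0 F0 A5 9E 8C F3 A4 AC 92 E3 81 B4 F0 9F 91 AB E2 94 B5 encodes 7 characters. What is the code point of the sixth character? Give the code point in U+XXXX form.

Offset 0: leading byte 0xF1 = 11110001 → 4-byte char #1 = F1 A0 BA 9B.
Offset 4: leading byte 0xF0 = 11110000 → 4-byte char #2 = F0 9F 98 A0.
Offset 8: leading byte 0xF0 = 11110000 → 4-byte char #3 = F0 A5 9E 8C.
Offset 12: leading byte 0xF3 = 11110011 → 4-byte char #4 = F3 A4 AC 92.
Offset 16: leading byte 0xE3 = 11100011 → 3-byte char #5 = E3 81 B4.
Offset 19: leading byte 0xF0 = 11110000 → 4-byte char #6 = F0 9F 91 AB.
Leading byte 0xF0 = 11110000 matches 11110xxx → 4-byte sequence.
Byte 1: 0xF0 = 11110000, payload 000 (3 bits).
Byte 2: 0x9F = 10011111 (10xxxxxx ✓), payload 011111.
Byte 3: 0x91 = 10010001 (10xxxxxx ✓), payload 010001.
Byte 4: 0xAB = 10101011 (10xxxxxx ✓), payload 101011.
Concatenate: 000011111010001101011 = 0x1F46B (21 bits → U+1F46B).

U+1F46B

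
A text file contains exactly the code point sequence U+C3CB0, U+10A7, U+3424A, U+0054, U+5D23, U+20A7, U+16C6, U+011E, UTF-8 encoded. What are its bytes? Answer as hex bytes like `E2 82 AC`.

U+C3CB0: 4-byte form → F3 83 B2 B0.
U+10A7: 3-byte form → E1 82 A7.
U+3424A: 4-byte form → F0 B4 89 8A.
U+0054: 1-byte form → 54.
U+5D23: 3-byte form → E5 B4 A3.
U+20A7: 3-byte form → E2 82 A7.
U+16C6: 3-byte form → E1 9B 86.
U+011E: 2-byte form → C4 9E.
Concatenated (23 bytes): F3 83 B2 B0 E1 82 A7 F0 B4 89 8A 54 E5 B4 A3 E2 82 A7 E1 9B 86 C4 9E.

F3 83 B2 B0 E1 82 A7 F0 B4 89 8A 54 E5 B4 A3 E2 82 A7 E1 9B 86 C4 9E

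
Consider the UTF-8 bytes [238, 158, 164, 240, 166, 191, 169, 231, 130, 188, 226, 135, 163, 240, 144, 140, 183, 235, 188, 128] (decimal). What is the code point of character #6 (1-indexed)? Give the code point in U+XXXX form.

Offset 0: leading byte 0xEE = 11101110 → 3-byte char #1 = EE 9E A4.
Offset 3: leading byte 0xF0 = 11110000 → 4-byte char #2 = F0 A6 BF A9.
Offset 7: leading byte 0xE7 = 11100111 → 3-byte char #3 = E7 82 BC.
Offset 10: leading byte 0xE2 = 11100010 → 3-byte char #4 = E2 87 A3.
Offset 13: leading byte 0xF0 = 11110000 → 4-byte char #5 = F0 90 8C B7.
Offset 17: leading byte 0xEB = 11101011 → 3-byte char #6 = EB BC 80.
Leading byte 0xEB = 11101011 matches 1110xxxx → 3-byte sequence.
Byte 1: 0xEB = 11101011, payload 1011 (4 bits).
Byte 2: 0xBC = 10111100 (10xxxxxx ✓), payload 111100.
Byte 3: 0x80 = 10000000 (10xxxxxx ✓), payload 000000.
Concatenate: 1011111100000000 = 0xBF00 (16 bits → U+BF00).

U+BF00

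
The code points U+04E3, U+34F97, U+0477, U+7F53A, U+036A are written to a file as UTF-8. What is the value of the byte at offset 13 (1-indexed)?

1-indexed offset 13 is 0-indexed offset 12.
U+04E3 → 2-byte form D3 A3 at offsets 0–1.
U+34F97 → 4-byte form F0 B4 BE 97 at offsets 2–5.
U+0477 → 2-byte form D1 B7 at offsets 6–7.
U+7F53A → 4-byte form F1 BF 94 BA at offsets 8–11.
U+036A → 2-byte form CD AA at offsets 12–13.
Offset 12 falls in char 5's range; it's byte 1 of CD AA = 0xCD.

0xCD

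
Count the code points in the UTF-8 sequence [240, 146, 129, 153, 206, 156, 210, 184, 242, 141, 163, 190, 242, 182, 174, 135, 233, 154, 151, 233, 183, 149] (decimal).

Byte at offset 0: 0xF0 = 11110000 → 4-byte char (#1). Advance 4.
Byte at offset 4: 0xCE = 11001110 → 2-byte char (#2). Advance 2.
Byte at offset 6: 0xD2 = 11010010 → 2-byte char (#3). Advance 2.
Byte at offset 8: 0xF2 = 11110010 → 4-byte char (#4). Advance 4.
Byte at offset 12: 0xF2 = 11110010 → 4-byte char (#5). Advance 4.
Byte at offset 16: 0xE9 = 11101001 → 3-byte char (#6). Advance 3.
Byte at offset 19: 0xE9 = 11101001 → 3-byte char (#7). Advance 3.
Reached end at offset 22 after 7 code points.

7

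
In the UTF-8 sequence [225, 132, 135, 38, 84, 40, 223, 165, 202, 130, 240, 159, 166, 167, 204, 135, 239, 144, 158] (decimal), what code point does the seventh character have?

U+1F9A7

Offset 0: leading byte 0xE1 = 11100001 → 3-byte char #1 = E1 84 87.
Offset 3: leading byte 0x26 = 00100110 → 1-byte char #2 = 26.
Offset 4: leading byte 0x54 = 01010100 → 1-byte char #3 = 54.
Offset 5: leading byte 0x28 = 00101000 → 1-byte char #4 = 28.
Offset 6: leading byte 0xDF = 11011111 → 2-byte char #5 = DF A5.
Offset 8: leading byte 0xCA = 11001010 → 2-byte char #6 = CA 82.
Offset 10: leading byte 0xF0 = 11110000 → 4-byte char #7 = F0 9F A6 A7.
Leading byte 0xF0 = 11110000 matches 11110xxx → 4-byte sequence.
Byte 1: 0xF0 = 11110000, payload 000 (3 bits).
Byte 2: 0x9F = 10011111 (10xxxxxx ✓), payload 011111.
Byte 3: 0xA6 = 10100110 (10xxxxxx ✓), payload 100110.
Byte 4: 0xA7 = 10100111 (10xxxxxx ✓), payload 100111.
Concatenate: 000011111100110100111 = 0x1F9A7 (21 bits → U+1F9A7).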